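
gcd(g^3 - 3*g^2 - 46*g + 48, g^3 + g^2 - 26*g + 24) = g^2 + 5*g - 6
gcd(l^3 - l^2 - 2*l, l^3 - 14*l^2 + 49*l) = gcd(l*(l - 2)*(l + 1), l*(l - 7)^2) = l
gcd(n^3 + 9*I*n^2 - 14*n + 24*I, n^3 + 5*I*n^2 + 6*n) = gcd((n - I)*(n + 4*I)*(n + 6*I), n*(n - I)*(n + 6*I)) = n^2 + 5*I*n + 6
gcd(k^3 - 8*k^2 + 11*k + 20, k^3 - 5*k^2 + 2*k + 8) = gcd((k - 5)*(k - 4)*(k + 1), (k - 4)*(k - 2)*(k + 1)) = k^2 - 3*k - 4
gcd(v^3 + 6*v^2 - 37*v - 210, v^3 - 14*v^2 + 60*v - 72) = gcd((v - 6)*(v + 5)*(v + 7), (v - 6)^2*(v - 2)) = v - 6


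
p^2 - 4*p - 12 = (p - 6)*(p + 2)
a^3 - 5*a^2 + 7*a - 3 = (a - 3)*(a - 1)^2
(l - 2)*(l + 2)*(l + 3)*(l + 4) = l^4 + 7*l^3 + 8*l^2 - 28*l - 48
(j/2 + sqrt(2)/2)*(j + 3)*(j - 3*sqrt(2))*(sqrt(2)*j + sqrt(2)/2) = sqrt(2)*j^4/2 - 2*j^3 + 7*sqrt(2)*j^3/4 - 7*j^2 - 9*sqrt(2)*j^2/4 - 21*sqrt(2)*j/2 - 3*j - 9*sqrt(2)/2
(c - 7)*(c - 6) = c^2 - 13*c + 42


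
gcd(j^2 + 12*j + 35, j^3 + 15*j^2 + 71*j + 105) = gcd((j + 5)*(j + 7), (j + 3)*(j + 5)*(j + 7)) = j^2 + 12*j + 35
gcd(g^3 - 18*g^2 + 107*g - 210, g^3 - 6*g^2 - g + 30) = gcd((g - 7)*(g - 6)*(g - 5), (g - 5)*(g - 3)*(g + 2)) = g - 5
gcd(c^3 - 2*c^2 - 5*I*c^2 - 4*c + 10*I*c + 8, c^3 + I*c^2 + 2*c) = c - I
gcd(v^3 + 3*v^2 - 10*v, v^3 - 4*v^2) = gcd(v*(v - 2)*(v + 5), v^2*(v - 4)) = v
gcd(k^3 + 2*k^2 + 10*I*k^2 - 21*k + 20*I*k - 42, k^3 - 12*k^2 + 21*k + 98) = k + 2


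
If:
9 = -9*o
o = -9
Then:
No Solution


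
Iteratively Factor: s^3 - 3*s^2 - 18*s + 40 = (s - 2)*(s^2 - s - 20) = (s - 2)*(s + 4)*(s - 5)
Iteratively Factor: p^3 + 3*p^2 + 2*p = (p + 2)*(p^2 + p) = p*(p + 2)*(p + 1)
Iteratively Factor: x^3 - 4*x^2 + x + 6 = (x - 2)*(x^2 - 2*x - 3) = (x - 3)*(x - 2)*(x + 1)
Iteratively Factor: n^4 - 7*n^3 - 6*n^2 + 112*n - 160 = (n - 4)*(n^3 - 3*n^2 - 18*n + 40) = (n - 4)*(n + 4)*(n^2 - 7*n + 10) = (n - 4)*(n - 2)*(n + 4)*(n - 5)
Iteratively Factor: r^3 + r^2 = (r + 1)*(r^2) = r*(r + 1)*(r)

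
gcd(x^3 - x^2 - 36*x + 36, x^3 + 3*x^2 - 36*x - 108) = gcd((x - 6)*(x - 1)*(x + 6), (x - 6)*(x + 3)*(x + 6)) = x^2 - 36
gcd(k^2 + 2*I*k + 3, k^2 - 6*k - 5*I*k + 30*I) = 1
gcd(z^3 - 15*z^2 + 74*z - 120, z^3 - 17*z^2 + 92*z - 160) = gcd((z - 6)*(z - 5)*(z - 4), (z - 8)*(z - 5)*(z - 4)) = z^2 - 9*z + 20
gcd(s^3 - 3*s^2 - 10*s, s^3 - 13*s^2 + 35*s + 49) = 1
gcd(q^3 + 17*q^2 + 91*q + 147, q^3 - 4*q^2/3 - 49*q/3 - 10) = q + 3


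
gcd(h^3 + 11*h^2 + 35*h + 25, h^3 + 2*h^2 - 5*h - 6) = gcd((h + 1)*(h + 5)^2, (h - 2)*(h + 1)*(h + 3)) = h + 1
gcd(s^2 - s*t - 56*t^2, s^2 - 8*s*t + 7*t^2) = 1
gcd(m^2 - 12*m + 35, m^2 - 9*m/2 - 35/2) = m - 7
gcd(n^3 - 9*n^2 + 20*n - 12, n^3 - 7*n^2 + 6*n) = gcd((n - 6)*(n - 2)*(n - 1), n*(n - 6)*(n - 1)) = n^2 - 7*n + 6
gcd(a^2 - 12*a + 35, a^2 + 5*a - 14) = 1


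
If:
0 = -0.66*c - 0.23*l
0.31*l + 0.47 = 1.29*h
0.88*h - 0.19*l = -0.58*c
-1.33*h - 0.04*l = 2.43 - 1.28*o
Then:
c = -0.62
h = 0.79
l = 1.77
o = 2.78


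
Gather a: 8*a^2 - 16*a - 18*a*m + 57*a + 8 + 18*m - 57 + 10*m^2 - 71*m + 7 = 8*a^2 + a*(41 - 18*m) + 10*m^2 - 53*m - 42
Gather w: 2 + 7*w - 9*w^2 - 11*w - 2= -9*w^2 - 4*w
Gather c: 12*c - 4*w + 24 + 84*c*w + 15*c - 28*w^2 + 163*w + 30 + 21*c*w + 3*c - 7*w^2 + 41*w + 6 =c*(105*w + 30) - 35*w^2 + 200*w + 60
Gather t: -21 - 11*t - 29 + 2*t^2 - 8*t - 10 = 2*t^2 - 19*t - 60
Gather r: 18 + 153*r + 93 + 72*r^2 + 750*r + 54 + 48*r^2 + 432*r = 120*r^2 + 1335*r + 165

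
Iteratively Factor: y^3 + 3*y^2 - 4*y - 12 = (y - 2)*(y^2 + 5*y + 6) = (y - 2)*(y + 3)*(y + 2)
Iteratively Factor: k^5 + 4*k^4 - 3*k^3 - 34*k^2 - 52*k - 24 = (k + 2)*(k^4 + 2*k^3 - 7*k^2 - 20*k - 12) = (k + 2)^2*(k^3 - 7*k - 6) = (k - 3)*(k + 2)^2*(k^2 + 3*k + 2) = (k - 3)*(k + 1)*(k + 2)^2*(k + 2)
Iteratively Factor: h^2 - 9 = (h - 3)*(h + 3)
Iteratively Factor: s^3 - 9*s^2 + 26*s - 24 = (s - 3)*(s^2 - 6*s + 8) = (s - 4)*(s - 3)*(s - 2)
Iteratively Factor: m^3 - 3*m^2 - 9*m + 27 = (m - 3)*(m^2 - 9) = (m - 3)*(m + 3)*(m - 3)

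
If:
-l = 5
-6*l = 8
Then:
No Solution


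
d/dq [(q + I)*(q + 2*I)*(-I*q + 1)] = -3*I*q^2 + 8*q + 5*I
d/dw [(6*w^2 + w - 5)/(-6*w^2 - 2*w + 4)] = -3/(18*w^2 - 24*w + 8)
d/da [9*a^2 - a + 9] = 18*a - 1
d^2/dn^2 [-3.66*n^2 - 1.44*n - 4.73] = -7.32000000000000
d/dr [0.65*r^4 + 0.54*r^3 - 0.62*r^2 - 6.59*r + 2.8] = 2.6*r^3 + 1.62*r^2 - 1.24*r - 6.59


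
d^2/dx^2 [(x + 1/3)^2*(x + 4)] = 6*x + 28/3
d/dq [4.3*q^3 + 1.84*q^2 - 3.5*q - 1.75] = 12.9*q^2 + 3.68*q - 3.5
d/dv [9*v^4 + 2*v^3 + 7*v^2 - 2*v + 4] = 36*v^3 + 6*v^2 + 14*v - 2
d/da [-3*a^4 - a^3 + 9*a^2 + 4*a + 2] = -12*a^3 - 3*a^2 + 18*a + 4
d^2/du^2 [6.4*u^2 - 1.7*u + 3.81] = 12.8000000000000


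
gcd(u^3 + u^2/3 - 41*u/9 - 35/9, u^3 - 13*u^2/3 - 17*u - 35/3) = u^2 + 8*u/3 + 5/3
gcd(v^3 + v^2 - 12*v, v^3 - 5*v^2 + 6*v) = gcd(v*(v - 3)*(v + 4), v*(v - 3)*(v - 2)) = v^2 - 3*v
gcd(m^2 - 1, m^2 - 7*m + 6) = m - 1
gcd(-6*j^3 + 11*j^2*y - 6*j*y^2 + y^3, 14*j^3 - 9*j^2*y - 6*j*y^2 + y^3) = -j + y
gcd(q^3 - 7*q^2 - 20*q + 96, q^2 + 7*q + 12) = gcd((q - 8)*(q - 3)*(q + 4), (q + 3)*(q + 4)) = q + 4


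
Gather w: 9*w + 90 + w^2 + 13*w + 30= w^2 + 22*w + 120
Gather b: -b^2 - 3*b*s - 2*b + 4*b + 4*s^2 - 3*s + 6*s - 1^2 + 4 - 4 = -b^2 + b*(2 - 3*s) + 4*s^2 + 3*s - 1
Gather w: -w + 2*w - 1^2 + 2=w + 1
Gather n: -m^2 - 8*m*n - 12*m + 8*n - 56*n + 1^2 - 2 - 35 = -m^2 - 12*m + n*(-8*m - 48) - 36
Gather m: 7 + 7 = 14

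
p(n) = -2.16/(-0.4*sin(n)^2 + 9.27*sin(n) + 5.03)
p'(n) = -2.16*(0.8*sin(n)*cos(n) - 9.27*cos(n))/(-0.4*sin(n)^2 + 9.27*sin(n) + 5.03)^2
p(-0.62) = 4.40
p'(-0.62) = 70.92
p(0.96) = -0.17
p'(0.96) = 0.07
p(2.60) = -0.22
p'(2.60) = -0.17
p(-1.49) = 0.47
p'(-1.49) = 0.08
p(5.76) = -7.24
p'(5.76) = 203.11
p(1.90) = -0.16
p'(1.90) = -0.03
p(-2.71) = -2.00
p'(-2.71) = -16.09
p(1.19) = -0.16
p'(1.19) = 0.04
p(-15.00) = 1.85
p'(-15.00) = -11.79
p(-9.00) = -1.89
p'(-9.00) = -14.49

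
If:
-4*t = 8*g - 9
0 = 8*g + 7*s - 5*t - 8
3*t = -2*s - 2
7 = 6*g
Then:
No Solution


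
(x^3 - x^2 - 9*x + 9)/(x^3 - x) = (x^2 - 9)/(x*(x + 1))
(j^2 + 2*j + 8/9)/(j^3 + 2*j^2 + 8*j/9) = 1/j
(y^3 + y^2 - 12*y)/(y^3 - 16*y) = (y - 3)/(y - 4)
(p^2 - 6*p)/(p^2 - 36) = p/(p + 6)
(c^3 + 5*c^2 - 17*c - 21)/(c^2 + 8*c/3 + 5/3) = 3*(c^2 + 4*c - 21)/(3*c + 5)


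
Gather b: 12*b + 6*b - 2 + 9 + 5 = 18*b + 12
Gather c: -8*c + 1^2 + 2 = 3 - 8*c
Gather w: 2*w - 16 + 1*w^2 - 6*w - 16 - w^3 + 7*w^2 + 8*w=-w^3 + 8*w^2 + 4*w - 32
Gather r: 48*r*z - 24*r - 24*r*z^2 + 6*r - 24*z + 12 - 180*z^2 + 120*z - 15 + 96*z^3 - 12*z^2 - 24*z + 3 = r*(-24*z^2 + 48*z - 18) + 96*z^3 - 192*z^2 + 72*z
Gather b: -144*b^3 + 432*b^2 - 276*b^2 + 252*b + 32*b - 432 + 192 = -144*b^3 + 156*b^2 + 284*b - 240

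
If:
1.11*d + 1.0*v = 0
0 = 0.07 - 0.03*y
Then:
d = -0.900900900900901*v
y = 2.33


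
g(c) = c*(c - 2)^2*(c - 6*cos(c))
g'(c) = c*(c - 2)^2*(6*sin(c) + 1) + c*(c - 6*cos(c))*(2*c - 4) + (c - 2)^2*(c - 6*cos(c))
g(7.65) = 1571.37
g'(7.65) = 2440.72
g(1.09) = -1.52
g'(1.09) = 7.65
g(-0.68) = 26.11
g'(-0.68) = -44.33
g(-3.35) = -241.65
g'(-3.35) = -52.45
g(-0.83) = 32.43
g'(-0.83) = -39.21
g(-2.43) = -100.81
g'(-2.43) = 226.17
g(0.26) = -4.36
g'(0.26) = -9.76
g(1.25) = -0.45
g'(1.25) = 5.55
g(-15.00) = 45265.52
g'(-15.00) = 4235.93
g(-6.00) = 4516.23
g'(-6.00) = -2909.54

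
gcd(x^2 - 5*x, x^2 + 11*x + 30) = 1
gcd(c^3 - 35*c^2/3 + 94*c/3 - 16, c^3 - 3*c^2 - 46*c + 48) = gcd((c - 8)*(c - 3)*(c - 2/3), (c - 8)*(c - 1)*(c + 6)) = c - 8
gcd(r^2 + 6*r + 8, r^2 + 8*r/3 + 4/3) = r + 2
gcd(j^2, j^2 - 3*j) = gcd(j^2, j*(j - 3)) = j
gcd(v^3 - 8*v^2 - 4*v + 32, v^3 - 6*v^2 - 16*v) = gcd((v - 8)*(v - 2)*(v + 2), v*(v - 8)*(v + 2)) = v^2 - 6*v - 16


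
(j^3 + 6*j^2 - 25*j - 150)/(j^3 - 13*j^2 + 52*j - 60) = (j^2 + 11*j + 30)/(j^2 - 8*j + 12)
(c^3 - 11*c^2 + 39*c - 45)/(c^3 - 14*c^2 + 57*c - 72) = (c - 5)/(c - 8)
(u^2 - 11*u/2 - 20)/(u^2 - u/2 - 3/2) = (-2*u^2 + 11*u + 40)/(-2*u^2 + u + 3)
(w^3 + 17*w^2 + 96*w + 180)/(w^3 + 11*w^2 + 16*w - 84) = (w^2 + 11*w + 30)/(w^2 + 5*w - 14)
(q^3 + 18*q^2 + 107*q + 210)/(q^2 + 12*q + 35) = q + 6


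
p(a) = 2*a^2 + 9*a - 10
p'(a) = 4*a + 9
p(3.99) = 57.75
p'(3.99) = 24.96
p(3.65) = 49.50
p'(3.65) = 23.60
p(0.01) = -9.91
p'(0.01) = 9.04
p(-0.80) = -15.92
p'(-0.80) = 5.80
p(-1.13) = -17.62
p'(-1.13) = 4.48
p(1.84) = 13.33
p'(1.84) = 16.36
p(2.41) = 23.31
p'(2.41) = 18.64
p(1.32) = 5.36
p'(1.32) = 14.28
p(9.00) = 233.00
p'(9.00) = 45.00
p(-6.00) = 8.00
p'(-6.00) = -15.00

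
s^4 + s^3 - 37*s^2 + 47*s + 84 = (s - 4)*(s - 3)*(s + 1)*(s + 7)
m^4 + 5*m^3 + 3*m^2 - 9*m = m*(m - 1)*(m + 3)^2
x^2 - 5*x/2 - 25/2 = (x - 5)*(x + 5/2)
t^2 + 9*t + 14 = (t + 2)*(t + 7)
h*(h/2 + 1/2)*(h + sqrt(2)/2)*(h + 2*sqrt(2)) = h^4/2 + h^3/2 + 5*sqrt(2)*h^3/4 + h^2 + 5*sqrt(2)*h^2/4 + h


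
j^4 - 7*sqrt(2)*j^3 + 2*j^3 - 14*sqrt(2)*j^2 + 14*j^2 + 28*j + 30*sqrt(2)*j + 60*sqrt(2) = (j + 2)*(j - 5*sqrt(2))*(j - 3*sqrt(2))*(j + sqrt(2))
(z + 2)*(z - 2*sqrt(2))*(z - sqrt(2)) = z^3 - 3*sqrt(2)*z^2 + 2*z^2 - 6*sqrt(2)*z + 4*z + 8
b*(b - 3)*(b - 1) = b^3 - 4*b^2 + 3*b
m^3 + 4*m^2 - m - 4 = (m - 1)*(m + 1)*(m + 4)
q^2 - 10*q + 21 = (q - 7)*(q - 3)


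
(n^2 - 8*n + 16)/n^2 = 1 - 8/n + 16/n^2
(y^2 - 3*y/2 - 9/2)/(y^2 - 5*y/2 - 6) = (y - 3)/(y - 4)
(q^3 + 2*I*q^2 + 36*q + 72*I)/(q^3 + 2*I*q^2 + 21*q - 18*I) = (q^2 - 4*I*q + 12)/(q^2 - 4*I*q - 3)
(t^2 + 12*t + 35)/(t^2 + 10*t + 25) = (t + 7)/(t + 5)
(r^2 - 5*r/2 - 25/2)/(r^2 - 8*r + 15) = (r + 5/2)/(r - 3)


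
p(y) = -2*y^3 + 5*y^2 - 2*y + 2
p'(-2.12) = -50.17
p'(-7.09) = -374.51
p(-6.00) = 626.00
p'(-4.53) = -170.43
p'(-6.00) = -278.00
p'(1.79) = -3.32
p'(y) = -6*y^2 + 10*y - 2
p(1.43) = 3.52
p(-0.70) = 6.54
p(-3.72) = 181.59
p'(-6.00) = -278.00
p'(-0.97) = -17.35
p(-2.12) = 47.77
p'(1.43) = 0.03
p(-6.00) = 626.00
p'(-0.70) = -11.94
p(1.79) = 2.97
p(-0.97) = 10.47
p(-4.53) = 299.58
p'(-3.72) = -122.23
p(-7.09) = 980.32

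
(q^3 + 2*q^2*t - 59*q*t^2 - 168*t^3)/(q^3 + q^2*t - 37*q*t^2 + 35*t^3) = (q^2 - 5*q*t - 24*t^2)/(q^2 - 6*q*t + 5*t^2)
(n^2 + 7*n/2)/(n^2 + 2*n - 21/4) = 2*n/(2*n - 3)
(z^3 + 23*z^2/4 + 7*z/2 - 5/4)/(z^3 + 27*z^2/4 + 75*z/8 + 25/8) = 2*(4*z^2 + 3*z - 1)/(8*z^2 + 14*z + 5)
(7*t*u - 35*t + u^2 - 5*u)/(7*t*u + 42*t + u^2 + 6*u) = (u - 5)/(u + 6)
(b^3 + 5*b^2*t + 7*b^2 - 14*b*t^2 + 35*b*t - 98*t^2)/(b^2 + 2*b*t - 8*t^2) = (b^2 + 7*b*t + 7*b + 49*t)/(b + 4*t)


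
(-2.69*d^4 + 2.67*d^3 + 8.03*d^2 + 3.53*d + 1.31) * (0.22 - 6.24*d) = 16.7856*d^5 - 17.2526*d^4 - 49.5198*d^3 - 20.2606*d^2 - 7.3978*d + 0.2882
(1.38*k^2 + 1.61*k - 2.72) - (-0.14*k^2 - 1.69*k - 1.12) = 1.52*k^2 + 3.3*k - 1.6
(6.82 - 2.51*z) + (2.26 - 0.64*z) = 9.08 - 3.15*z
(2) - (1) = 1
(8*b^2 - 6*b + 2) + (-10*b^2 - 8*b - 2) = -2*b^2 - 14*b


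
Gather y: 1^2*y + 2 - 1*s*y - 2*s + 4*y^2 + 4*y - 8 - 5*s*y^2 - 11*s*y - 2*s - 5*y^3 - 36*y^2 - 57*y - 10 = -4*s - 5*y^3 + y^2*(-5*s - 32) + y*(-12*s - 52) - 16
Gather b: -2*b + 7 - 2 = 5 - 2*b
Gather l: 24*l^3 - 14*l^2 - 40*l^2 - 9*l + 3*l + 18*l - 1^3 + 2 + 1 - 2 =24*l^3 - 54*l^2 + 12*l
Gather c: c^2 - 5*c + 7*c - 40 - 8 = c^2 + 2*c - 48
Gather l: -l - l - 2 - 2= -2*l - 4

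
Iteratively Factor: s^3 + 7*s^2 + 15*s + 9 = (s + 3)*(s^2 + 4*s + 3) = (s + 1)*(s + 3)*(s + 3)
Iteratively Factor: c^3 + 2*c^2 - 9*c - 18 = (c + 2)*(c^2 - 9) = (c + 2)*(c + 3)*(c - 3)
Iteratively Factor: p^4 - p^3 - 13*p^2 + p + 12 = (p - 1)*(p^3 - 13*p - 12) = (p - 4)*(p - 1)*(p^2 + 4*p + 3) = (p - 4)*(p - 1)*(p + 1)*(p + 3)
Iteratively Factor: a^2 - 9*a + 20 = (a - 5)*(a - 4)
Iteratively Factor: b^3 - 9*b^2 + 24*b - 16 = (b - 4)*(b^2 - 5*b + 4) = (b - 4)*(b - 1)*(b - 4)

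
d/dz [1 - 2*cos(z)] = 2*sin(z)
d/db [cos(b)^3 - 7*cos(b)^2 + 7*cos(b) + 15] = (-3*cos(b)^2 + 14*cos(b) - 7)*sin(b)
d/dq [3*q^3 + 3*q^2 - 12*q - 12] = 9*q^2 + 6*q - 12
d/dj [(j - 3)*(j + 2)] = 2*j - 1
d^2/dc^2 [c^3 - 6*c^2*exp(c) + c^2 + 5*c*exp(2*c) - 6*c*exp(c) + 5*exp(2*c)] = -6*c^2*exp(c) + 20*c*exp(2*c) - 30*c*exp(c) + 6*c + 40*exp(2*c) - 24*exp(c) + 2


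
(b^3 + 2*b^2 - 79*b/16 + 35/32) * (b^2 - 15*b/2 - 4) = b^5 - 11*b^4/2 - 383*b^3/16 + 241*b^2/8 + 739*b/64 - 35/8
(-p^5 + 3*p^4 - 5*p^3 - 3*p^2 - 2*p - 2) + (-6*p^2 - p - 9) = -p^5 + 3*p^4 - 5*p^3 - 9*p^2 - 3*p - 11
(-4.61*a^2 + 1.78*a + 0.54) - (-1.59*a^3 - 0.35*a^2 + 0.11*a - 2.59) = 1.59*a^3 - 4.26*a^2 + 1.67*a + 3.13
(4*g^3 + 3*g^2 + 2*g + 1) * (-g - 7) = -4*g^4 - 31*g^3 - 23*g^2 - 15*g - 7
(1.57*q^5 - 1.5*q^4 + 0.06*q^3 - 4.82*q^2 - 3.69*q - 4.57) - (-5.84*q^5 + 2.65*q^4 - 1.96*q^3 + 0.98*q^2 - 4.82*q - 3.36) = 7.41*q^5 - 4.15*q^4 + 2.02*q^3 - 5.8*q^2 + 1.13*q - 1.21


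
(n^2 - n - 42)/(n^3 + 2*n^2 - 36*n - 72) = (n - 7)/(n^2 - 4*n - 12)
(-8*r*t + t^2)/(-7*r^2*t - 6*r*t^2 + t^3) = (8*r - t)/(7*r^2 + 6*r*t - t^2)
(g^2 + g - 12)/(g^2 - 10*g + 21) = (g + 4)/(g - 7)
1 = 1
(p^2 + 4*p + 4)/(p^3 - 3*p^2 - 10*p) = (p + 2)/(p*(p - 5))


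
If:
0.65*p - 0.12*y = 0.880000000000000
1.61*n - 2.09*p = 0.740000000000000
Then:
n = 0.239655996177735*y + 2.21710463449594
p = 0.184615384615385*y + 1.35384615384615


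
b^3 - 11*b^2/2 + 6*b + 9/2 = (b - 3)^2*(b + 1/2)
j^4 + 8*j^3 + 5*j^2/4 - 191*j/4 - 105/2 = (j - 5/2)*(j + 3/2)*(j + 2)*(j + 7)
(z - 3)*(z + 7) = z^2 + 4*z - 21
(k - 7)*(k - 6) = k^2 - 13*k + 42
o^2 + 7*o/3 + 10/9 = (o + 2/3)*(o + 5/3)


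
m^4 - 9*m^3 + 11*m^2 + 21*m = m*(m - 7)*(m - 3)*(m + 1)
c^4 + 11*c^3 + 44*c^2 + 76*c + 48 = (c + 2)^2*(c + 3)*(c + 4)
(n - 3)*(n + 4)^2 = n^3 + 5*n^2 - 8*n - 48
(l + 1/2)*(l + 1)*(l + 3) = l^3 + 9*l^2/2 + 5*l + 3/2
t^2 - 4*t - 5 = (t - 5)*(t + 1)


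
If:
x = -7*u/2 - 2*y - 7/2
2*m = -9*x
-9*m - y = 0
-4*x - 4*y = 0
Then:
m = 0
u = -1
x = 0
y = 0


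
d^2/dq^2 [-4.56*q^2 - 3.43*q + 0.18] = -9.12000000000000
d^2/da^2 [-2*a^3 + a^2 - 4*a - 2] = 2 - 12*a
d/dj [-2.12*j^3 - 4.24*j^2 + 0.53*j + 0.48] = -6.36*j^2 - 8.48*j + 0.53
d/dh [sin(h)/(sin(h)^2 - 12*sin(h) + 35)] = (cos(h)^2 + 34)*cos(h)/((sin(h) - 7)^2*(sin(h) - 5)^2)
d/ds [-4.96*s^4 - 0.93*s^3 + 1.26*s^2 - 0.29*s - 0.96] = -19.84*s^3 - 2.79*s^2 + 2.52*s - 0.29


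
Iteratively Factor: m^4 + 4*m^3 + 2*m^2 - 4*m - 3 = (m - 1)*(m^3 + 5*m^2 + 7*m + 3) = (m - 1)*(m + 1)*(m^2 + 4*m + 3) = (m - 1)*(m + 1)^2*(m + 3)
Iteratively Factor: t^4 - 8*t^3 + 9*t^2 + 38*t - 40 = (t - 4)*(t^3 - 4*t^2 - 7*t + 10) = (t - 4)*(t - 1)*(t^2 - 3*t - 10) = (t - 5)*(t - 4)*(t - 1)*(t + 2)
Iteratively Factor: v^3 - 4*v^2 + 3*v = (v - 3)*(v^2 - v) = v*(v - 3)*(v - 1)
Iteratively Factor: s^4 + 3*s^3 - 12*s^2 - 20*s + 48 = (s + 3)*(s^3 - 12*s + 16) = (s - 2)*(s + 3)*(s^2 + 2*s - 8) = (s - 2)*(s + 3)*(s + 4)*(s - 2)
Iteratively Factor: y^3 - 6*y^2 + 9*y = (y)*(y^2 - 6*y + 9) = y*(y - 3)*(y - 3)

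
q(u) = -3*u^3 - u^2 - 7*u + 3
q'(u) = -9*u^2 - 2*u - 7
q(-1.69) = 26.45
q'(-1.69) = -29.32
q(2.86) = -95.38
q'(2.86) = -86.34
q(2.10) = -43.89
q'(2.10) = -50.89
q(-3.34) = 127.00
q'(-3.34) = -100.72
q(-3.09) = 103.59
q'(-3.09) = -86.75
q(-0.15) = 4.04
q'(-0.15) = -6.90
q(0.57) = -1.87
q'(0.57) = -11.06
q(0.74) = -3.94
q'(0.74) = -13.41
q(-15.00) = 10008.00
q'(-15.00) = -2002.00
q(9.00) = -2328.00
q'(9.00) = -754.00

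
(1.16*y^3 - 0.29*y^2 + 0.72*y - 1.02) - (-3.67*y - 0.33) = 1.16*y^3 - 0.29*y^2 + 4.39*y - 0.69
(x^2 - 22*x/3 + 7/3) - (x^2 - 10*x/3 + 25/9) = -4*x - 4/9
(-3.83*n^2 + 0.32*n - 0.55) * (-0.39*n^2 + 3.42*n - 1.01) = 1.4937*n^4 - 13.2234*n^3 + 5.1772*n^2 - 2.2042*n + 0.5555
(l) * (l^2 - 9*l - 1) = l^3 - 9*l^2 - l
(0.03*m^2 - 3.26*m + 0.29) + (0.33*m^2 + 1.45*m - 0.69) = 0.36*m^2 - 1.81*m - 0.4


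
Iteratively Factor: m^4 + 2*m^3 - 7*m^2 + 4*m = (m - 1)*(m^3 + 3*m^2 - 4*m) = (m - 1)*(m + 4)*(m^2 - m) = m*(m - 1)*(m + 4)*(m - 1)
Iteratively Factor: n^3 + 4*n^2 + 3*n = (n + 3)*(n^2 + n) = n*(n + 3)*(n + 1)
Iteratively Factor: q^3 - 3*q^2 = (q)*(q^2 - 3*q) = q^2*(q - 3)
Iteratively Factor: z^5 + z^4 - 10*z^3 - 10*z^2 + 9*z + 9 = (z + 1)*(z^4 - 10*z^2 + 9) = (z - 3)*(z + 1)*(z^3 + 3*z^2 - z - 3) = (z - 3)*(z - 1)*(z + 1)*(z^2 + 4*z + 3) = (z - 3)*(z - 1)*(z + 1)*(z + 3)*(z + 1)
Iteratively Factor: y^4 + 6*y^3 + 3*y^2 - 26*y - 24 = (y + 1)*(y^3 + 5*y^2 - 2*y - 24) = (y + 1)*(y + 4)*(y^2 + y - 6) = (y + 1)*(y + 3)*(y + 4)*(y - 2)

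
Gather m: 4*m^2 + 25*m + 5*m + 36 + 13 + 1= 4*m^2 + 30*m + 50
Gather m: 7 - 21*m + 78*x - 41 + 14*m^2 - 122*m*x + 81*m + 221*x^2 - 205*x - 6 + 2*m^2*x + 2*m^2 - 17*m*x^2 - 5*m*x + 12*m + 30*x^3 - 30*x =m^2*(2*x + 16) + m*(-17*x^2 - 127*x + 72) + 30*x^3 + 221*x^2 - 157*x - 40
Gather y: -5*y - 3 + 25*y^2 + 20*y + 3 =25*y^2 + 15*y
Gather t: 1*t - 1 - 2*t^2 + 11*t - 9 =-2*t^2 + 12*t - 10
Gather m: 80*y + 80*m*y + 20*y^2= 80*m*y + 20*y^2 + 80*y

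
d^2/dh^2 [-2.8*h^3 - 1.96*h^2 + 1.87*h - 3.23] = -16.8*h - 3.92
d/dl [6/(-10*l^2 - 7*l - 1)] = 6*(20*l + 7)/(10*l^2 + 7*l + 1)^2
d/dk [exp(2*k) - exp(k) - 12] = (2*exp(k) - 1)*exp(k)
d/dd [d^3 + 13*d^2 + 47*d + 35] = 3*d^2 + 26*d + 47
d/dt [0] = 0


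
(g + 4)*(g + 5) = g^2 + 9*g + 20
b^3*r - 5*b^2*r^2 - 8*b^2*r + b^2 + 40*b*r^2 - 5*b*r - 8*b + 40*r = (b - 8)*(b - 5*r)*(b*r + 1)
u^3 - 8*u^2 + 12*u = u*(u - 6)*(u - 2)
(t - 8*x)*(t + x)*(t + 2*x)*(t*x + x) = t^4*x - 5*t^3*x^2 + t^3*x - 22*t^2*x^3 - 5*t^2*x^2 - 16*t*x^4 - 22*t*x^3 - 16*x^4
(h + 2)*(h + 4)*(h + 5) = h^3 + 11*h^2 + 38*h + 40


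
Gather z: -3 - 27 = -30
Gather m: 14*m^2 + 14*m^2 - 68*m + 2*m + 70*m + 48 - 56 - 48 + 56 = 28*m^2 + 4*m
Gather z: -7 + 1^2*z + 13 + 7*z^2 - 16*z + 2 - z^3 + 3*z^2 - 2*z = -z^3 + 10*z^2 - 17*z + 8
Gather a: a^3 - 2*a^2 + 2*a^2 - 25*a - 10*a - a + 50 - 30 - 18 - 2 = a^3 - 36*a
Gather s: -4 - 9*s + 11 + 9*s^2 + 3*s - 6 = 9*s^2 - 6*s + 1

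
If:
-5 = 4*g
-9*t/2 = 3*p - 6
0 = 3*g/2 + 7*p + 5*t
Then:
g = -5/4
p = -115/88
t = 97/44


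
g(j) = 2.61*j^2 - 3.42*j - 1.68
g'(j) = 5.22*j - 3.42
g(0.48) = -2.72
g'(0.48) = -0.91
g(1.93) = 1.44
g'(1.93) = 6.65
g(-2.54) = 23.85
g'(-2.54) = -16.68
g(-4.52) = 67.10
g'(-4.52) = -27.01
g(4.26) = 31.12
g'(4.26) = 18.82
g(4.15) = 29.08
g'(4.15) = 18.24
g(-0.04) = -1.54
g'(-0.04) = -3.63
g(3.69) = 21.24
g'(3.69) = 15.84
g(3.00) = 11.55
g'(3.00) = 12.24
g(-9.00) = 240.51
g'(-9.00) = -50.40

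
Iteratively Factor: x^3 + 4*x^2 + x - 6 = (x - 1)*(x^2 + 5*x + 6) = (x - 1)*(x + 2)*(x + 3)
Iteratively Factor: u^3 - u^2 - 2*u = (u - 2)*(u^2 + u) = (u - 2)*(u + 1)*(u)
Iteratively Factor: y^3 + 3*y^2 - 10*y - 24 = (y + 4)*(y^2 - y - 6) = (y + 2)*(y + 4)*(y - 3)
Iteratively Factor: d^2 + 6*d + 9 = (d + 3)*(d + 3)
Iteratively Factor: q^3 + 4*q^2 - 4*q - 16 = (q - 2)*(q^2 + 6*q + 8) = (q - 2)*(q + 2)*(q + 4)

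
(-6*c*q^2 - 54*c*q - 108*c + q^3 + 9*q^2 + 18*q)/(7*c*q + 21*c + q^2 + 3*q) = (-6*c*q - 36*c + q^2 + 6*q)/(7*c + q)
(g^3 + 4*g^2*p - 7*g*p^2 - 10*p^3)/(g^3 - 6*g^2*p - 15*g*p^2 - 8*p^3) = (-g^2 - 3*g*p + 10*p^2)/(-g^2 + 7*g*p + 8*p^2)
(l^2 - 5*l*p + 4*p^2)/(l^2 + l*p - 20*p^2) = (l - p)/(l + 5*p)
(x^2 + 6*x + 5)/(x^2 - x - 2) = (x + 5)/(x - 2)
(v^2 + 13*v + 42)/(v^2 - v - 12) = (v^2 + 13*v + 42)/(v^2 - v - 12)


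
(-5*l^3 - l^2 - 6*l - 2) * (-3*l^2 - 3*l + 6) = 15*l^5 + 18*l^4 - 9*l^3 + 18*l^2 - 30*l - 12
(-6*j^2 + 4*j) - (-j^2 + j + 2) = -5*j^2 + 3*j - 2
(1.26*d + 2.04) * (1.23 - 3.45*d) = -4.347*d^2 - 5.4882*d + 2.5092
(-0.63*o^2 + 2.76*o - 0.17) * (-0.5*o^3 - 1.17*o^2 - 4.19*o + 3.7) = 0.315*o^5 - 0.6429*o^4 - 0.504499999999999*o^3 - 13.6965*o^2 + 10.9243*o - 0.629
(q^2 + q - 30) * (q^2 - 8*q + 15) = q^4 - 7*q^3 - 23*q^2 + 255*q - 450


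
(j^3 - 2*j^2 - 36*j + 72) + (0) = j^3 - 2*j^2 - 36*j + 72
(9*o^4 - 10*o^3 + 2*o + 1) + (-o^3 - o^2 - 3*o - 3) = 9*o^4 - 11*o^3 - o^2 - o - 2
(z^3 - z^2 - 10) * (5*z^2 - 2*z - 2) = 5*z^5 - 7*z^4 - 48*z^2 + 20*z + 20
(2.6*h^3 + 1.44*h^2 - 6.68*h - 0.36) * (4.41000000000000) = 11.466*h^3 + 6.3504*h^2 - 29.4588*h - 1.5876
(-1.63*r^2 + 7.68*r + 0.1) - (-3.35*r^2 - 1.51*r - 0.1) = 1.72*r^2 + 9.19*r + 0.2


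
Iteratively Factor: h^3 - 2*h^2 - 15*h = (h - 5)*(h^2 + 3*h) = (h - 5)*(h + 3)*(h)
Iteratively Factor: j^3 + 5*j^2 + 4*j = (j + 4)*(j^2 + j) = j*(j + 4)*(j + 1)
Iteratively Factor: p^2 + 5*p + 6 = (p + 3)*(p + 2)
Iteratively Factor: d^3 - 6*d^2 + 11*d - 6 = (d - 2)*(d^2 - 4*d + 3) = (d - 2)*(d - 1)*(d - 3)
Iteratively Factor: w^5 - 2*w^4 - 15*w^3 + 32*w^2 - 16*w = (w - 4)*(w^4 + 2*w^3 - 7*w^2 + 4*w) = (w - 4)*(w + 4)*(w^3 - 2*w^2 + w) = w*(w - 4)*(w + 4)*(w^2 - 2*w + 1) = w*(w - 4)*(w - 1)*(w + 4)*(w - 1)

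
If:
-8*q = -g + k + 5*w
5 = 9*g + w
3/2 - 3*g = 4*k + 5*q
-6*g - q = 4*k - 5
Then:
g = 623/1334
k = 454/667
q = -350/667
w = 1063/1334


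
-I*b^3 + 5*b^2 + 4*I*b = b*(b + 4*I)*(-I*b + 1)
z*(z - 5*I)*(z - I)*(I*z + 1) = I*z^4 + 7*z^3 - 11*I*z^2 - 5*z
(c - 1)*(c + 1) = c^2 - 1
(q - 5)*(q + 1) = q^2 - 4*q - 5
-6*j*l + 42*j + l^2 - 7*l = (-6*j + l)*(l - 7)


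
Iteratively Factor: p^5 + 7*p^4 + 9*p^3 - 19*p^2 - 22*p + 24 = (p + 3)*(p^4 + 4*p^3 - 3*p^2 - 10*p + 8) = (p - 1)*(p + 3)*(p^3 + 5*p^2 + 2*p - 8) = (p - 1)*(p + 3)*(p + 4)*(p^2 + p - 2) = (p - 1)^2*(p + 3)*(p + 4)*(p + 2)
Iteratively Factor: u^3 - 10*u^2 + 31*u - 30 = (u - 2)*(u^2 - 8*u + 15) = (u - 3)*(u - 2)*(u - 5)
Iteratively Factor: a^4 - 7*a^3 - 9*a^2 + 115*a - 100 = (a - 1)*(a^3 - 6*a^2 - 15*a + 100) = (a - 5)*(a - 1)*(a^2 - a - 20) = (a - 5)^2*(a - 1)*(a + 4)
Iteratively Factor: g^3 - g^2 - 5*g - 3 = (g + 1)*(g^2 - 2*g - 3) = (g - 3)*(g + 1)*(g + 1)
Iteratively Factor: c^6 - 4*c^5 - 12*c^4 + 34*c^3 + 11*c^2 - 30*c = (c + 3)*(c^5 - 7*c^4 + 9*c^3 + 7*c^2 - 10*c) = (c - 2)*(c + 3)*(c^4 - 5*c^3 - c^2 + 5*c) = (c - 2)*(c - 1)*(c + 3)*(c^3 - 4*c^2 - 5*c) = (c - 5)*(c - 2)*(c - 1)*(c + 3)*(c^2 + c) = c*(c - 5)*(c - 2)*(c - 1)*(c + 3)*(c + 1)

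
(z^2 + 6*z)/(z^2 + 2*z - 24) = z/(z - 4)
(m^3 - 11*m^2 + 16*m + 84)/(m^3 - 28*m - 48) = (m - 7)/(m + 4)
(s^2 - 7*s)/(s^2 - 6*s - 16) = s*(7 - s)/(-s^2 + 6*s + 16)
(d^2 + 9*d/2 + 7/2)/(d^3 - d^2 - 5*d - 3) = (d + 7/2)/(d^2 - 2*d - 3)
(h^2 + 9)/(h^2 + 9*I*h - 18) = (h - 3*I)/(h + 6*I)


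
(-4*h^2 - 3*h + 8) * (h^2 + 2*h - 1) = -4*h^4 - 11*h^3 + 6*h^2 + 19*h - 8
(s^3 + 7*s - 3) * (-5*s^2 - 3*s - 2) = -5*s^5 - 3*s^4 - 37*s^3 - 6*s^2 - 5*s + 6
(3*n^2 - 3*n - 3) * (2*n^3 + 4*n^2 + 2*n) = 6*n^5 + 6*n^4 - 12*n^3 - 18*n^2 - 6*n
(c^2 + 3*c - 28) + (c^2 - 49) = 2*c^2 + 3*c - 77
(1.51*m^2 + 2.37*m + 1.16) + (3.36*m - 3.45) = 1.51*m^2 + 5.73*m - 2.29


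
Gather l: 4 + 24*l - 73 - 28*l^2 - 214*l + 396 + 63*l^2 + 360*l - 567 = 35*l^2 + 170*l - 240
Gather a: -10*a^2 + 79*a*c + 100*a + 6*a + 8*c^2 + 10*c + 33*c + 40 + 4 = -10*a^2 + a*(79*c + 106) + 8*c^2 + 43*c + 44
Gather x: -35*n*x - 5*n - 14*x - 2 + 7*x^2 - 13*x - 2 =-5*n + 7*x^2 + x*(-35*n - 27) - 4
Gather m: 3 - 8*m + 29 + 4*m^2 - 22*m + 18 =4*m^2 - 30*m + 50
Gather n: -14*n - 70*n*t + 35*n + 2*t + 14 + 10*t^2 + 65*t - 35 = n*(21 - 70*t) + 10*t^2 + 67*t - 21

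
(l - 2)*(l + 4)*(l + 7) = l^3 + 9*l^2 + 6*l - 56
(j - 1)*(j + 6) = j^2 + 5*j - 6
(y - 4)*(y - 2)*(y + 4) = y^3 - 2*y^2 - 16*y + 32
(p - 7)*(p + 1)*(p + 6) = p^3 - 43*p - 42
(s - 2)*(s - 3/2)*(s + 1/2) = s^3 - 3*s^2 + 5*s/4 + 3/2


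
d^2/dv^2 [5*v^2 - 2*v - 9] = 10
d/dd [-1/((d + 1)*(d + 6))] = (2*d + 7)/((d + 1)^2*(d + 6)^2)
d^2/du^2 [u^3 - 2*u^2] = 6*u - 4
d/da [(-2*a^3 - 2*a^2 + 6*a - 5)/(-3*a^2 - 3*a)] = (2*a^4 + 4*a^3 + 8*a^2 - 10*a - 5)/(3*a^2*(a^2 + 2*a + 1))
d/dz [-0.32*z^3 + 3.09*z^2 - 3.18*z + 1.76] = -0.96*z^2 + 6.18*z - 3.18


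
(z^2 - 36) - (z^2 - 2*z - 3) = 2*z - 33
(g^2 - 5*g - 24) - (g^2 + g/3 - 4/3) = -16*g/3 - 68/3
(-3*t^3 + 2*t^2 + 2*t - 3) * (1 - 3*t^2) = 9*t^5 - 6*t^4 - 9*t^3 + 11*t^2 + 2*t - 3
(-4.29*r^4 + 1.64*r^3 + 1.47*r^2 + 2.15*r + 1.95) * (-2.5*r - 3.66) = 10.725*r^5 + 11.6014*r^4 - 9.6774*r^3 - 10.7552*r^2 - 12.744*r - 7.137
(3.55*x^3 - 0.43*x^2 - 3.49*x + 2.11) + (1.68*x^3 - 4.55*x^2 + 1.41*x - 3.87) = 5.23*x^3 - 4.98*x^2 - 2.08*x - 1.76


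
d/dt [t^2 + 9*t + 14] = 2*t + 9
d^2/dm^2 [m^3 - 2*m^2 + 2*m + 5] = 6*m - 4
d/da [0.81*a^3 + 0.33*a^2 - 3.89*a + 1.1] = 2.43*a^2 + 0.66*a - 3.89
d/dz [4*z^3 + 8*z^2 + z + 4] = 12*z^2 + 16*z + 1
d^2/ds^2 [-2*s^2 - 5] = -4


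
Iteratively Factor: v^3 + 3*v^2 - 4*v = (v + 4)*(v^2 - v) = (v - 1)*(v + 4)*(v)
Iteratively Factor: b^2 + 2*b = (b + 2)*(b)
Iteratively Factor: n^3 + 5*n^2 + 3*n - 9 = (n + 3)*(n^2 + 2*n - 3) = (n + 3)^2*(n - 1)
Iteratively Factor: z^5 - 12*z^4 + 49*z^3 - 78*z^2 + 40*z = (z - 5)*(z^4 - 7*z^3 + 14*z^2 - 8*z) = (z - 5)*(z - 1)*(z^3 - 6*z^2 + 8*z) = (z - 5)*(z - 2)*(z - 1)*(z^2 - 4*z) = z*(z - 5)*(z - 2)*(z - 1)*(z - 4)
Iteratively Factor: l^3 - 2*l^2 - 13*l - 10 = (l - 5)*(l^2 + 3*l + 2) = (l - 5)*(l + 2)*(l + 1)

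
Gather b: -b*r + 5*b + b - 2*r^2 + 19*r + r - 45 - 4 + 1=b*(6 - r) - 2*r^2 + 20*r - 48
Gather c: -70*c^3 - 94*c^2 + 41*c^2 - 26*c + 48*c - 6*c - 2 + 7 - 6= -70*c^3 - 53*c^2 + 16*c - 1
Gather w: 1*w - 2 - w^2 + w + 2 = -w^2 + 2*w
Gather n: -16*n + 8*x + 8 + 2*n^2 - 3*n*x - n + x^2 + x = 2*n^2 + n*(-3*x - 17) + x^2 + 9*x + 8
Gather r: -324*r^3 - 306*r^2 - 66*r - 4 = -324*r^3 - 306*r^2 - 66*r - 4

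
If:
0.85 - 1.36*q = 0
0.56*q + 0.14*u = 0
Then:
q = 0.62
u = -2.50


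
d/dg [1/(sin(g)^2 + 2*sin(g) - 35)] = -2*(sin(g) + 1)*cos(g)/(sin(g)^2 + 2*sin(g) - 35)^2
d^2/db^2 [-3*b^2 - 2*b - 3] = -6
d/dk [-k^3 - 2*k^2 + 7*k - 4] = -3*k^2 - 4*k + 7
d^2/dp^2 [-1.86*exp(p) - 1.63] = -1.86*exp(p)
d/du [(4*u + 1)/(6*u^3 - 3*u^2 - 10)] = 2*(12*u^3 - 6*u^2 - 3*u*(3*u - 1)*(4*u + 1) - 20)/(-6*u^3 + 3*u^2 + 10)^2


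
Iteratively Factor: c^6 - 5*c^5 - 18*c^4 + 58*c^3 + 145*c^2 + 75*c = (c + 1)*(c^5 - 6*c^4 - 12*c^3 + 70*c^2 + 75*c) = (c - 5)*(c + 1)*(c^4 - c^3 - 17*c^2 - 15*c) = (c - 5)*(c + 1)^2*(c^3 - 2*c^2 - 15*c) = (c - 5)^2*(c + 1)^2*(c^2 + 3*c) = (c - 5)^2*(c + 1)^2*(c + 3)*(c)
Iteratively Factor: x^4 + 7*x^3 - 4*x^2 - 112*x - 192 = (x + 4)*(x^3 + 3*x^2 - 16*x - 48) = (x + 4)^2*(x^2 - x - 12) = (x - 4)*(x + 4)^2*(x + 3)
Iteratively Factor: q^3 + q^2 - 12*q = (q - 3)*(q^2 + 4*q) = q*(q - 3)*(q + 4)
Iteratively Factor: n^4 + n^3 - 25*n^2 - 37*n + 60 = (n - 5)*(n^3 + 6*n^2 + 5*n - 12) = (n - 5)*(n + 3)*(n^2 + 3*n - 4) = (n - 5)*(n + 3)*(n + 4)*(n - 1)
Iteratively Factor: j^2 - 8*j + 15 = (j - 3)*(j - 5)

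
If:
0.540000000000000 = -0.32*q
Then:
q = -1.69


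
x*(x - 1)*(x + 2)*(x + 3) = x^4 + 4*x^3 + x^2 - 6*x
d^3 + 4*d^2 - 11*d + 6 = (d - 1)^2*(d + 6)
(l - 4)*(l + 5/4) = l^2 - 11*l/4 - 5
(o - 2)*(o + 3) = o^2 + o - 6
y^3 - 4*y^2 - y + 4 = (y - 4)*(y - 1)*(y + 1)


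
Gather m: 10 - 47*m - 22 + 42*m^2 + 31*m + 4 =42*m^2 - 16*m - 8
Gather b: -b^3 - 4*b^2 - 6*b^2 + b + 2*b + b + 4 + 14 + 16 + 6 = -b^3 - 10*b^2 + 4*b + 40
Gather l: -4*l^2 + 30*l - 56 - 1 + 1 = -4*l^2 + 30*l - 56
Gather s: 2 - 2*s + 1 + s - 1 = 2 - s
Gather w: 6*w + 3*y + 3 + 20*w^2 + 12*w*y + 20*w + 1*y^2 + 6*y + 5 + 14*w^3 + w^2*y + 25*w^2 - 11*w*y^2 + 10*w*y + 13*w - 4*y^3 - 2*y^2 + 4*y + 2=14*w^3 + w^2*(y + 45) + w*(-11*y^2 + 22*y + 39) - 4*y^3 - y^2 + 13*y + 10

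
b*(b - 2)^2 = b^3 - 4*b^2 + 4*b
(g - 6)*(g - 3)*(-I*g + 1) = -I*g^3 + g^2 + 9*I*g^2 - 9*g - 18*I*g + 18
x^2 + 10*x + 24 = (x + 4)*(x + 6)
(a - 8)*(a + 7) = a^2 - a - 56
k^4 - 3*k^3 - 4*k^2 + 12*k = k*(k - 3)*(k - 2)*(k + 2)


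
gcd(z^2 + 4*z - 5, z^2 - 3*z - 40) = z + 5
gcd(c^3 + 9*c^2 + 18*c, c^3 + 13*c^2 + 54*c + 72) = c^2 + 9*c + 18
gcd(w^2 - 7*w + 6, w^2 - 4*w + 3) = w - 1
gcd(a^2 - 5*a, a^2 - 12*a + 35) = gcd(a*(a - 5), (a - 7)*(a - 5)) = a - 5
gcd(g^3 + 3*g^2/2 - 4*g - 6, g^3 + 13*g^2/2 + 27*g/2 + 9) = g^2 + 7*g/2 + 3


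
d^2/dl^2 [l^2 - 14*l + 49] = 2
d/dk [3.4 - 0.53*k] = -0.530000000000000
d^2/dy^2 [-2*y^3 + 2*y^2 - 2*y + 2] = 4 - 12*y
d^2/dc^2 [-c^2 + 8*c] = -2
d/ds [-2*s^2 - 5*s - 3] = -4*s - 5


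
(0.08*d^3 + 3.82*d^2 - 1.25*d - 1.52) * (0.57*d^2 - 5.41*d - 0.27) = 0.0456*d^5 + 1.7446*d^4 - 21.4003*d^3 + 4.8647*d^2 + 8.5607*d + 0.4104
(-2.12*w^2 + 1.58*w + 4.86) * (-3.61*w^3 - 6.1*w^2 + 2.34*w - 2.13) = 7.6532*w^5 + 7.2282*w^4 - 32.1434*w^3 - 21.4332*w^2 + 8.007*w - 10.3518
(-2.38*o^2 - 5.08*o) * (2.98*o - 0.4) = -7.0924*o^3 - 14.1864*o^2 + 2.032*o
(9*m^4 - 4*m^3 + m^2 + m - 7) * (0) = 0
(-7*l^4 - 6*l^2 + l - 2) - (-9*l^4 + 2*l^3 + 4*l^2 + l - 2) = 2*l^4 - 2*l^3 - 10*l^2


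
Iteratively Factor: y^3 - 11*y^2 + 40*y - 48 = (y - 4)*(y^2 - 7*y + 12) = (y - 4)*(y - 3)*(y - 4)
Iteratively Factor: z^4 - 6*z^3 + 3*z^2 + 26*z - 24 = (z - 3)*(z^3 - 3*z^2 - 6*z + 8) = (z - 4)*(z - 3)*(z^2 + z - 2) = (z - 4)*(z - 3)*(z + 2)*(z - 1)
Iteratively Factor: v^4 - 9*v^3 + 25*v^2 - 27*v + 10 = (v - 1)*(v^3 - 8*v^2 + 17*v - 10) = (v - 2)*(v - 1)*(v^2 - 6*v + 5) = (v - 2)*(v - 1)^2*(v - 5)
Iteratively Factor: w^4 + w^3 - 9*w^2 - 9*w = (w - 3)*(w^3 + 4*w^2 + 3*w) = w*(w - 3)*(w^2 + 4*w + 3) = w*(w - 3)*(w + 1)*(w + 3)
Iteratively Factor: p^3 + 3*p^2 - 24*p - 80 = (p + 4)*(p^2 - p - 20) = (p + 4)^2*(p - 5)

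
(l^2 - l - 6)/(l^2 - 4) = (l - 3)/(l - 2)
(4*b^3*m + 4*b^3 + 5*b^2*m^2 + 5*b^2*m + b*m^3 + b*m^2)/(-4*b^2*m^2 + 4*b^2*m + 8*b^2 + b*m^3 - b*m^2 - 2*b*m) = (-4*b^2 - 5*b*m - m^2)/(4*b*m - 8*b - m^2 + 2*m)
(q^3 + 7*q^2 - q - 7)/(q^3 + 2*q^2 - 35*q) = (q^2 - 1)/(q*(q - 5))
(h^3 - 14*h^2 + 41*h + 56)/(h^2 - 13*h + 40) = (h^2 - 6*h - 7)/(h - 5)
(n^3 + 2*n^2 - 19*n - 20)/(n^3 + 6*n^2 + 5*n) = (n - 4)/n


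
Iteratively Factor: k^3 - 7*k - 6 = (k - 3)*(k^2 + 3*k + 2) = (k - 3)*(k + 2)*(k + 1)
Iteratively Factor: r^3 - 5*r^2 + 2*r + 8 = (r + 1)*(r^2 - 6*r + 8) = (r - 2)*(r + 1)*(r - 4)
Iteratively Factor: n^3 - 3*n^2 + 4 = (n + 1)*(n^2 - 4*n + 4) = (n - 2)*(n + 1)*(n - 2)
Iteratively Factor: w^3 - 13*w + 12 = (w + 4)*(w^2 - 4*w + 3) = (w - 3)*(w + 4)*(w - 1)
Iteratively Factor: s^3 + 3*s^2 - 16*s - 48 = (s - 4)*(s^2 + 7*s + 12) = (s - 4)*(s + 4)*(s + 3)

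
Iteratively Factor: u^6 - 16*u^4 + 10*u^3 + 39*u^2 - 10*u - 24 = (u + 4)*(u^5 - 4*u^4 + 10*u^2 - u - 6) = (u - 3)*(u + 4)*(u^4 - u^3 - 3*u^2 + u + 2) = (u - 3)*(u + 1)*(u + 4)*(u^3 - 2*u^2 - u + 2) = (u - 3)*(u - 1)*(u + 1)*(u + 4)*(u^2 - u - 2) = (u - 3)*(u - 2)*(u - 1)*(u + 1)*(u + 4)*(u + 1)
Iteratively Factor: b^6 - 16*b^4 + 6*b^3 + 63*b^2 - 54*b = (b - 3)*(b^5 + 3*b^4 - 7*b^3 - 15*b^2 + 18*b) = (b - 3)*(b - 1)*(b^4 + 4*b^3 - 3*b^2 - 18*b) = (b - 3)*(b - 1)*(b + 3)*(b^3 + b^2 - 6*b) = b*(b - 3)*(b - 1)*(b + 3)*(b^2 + b - 6) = b*(b - 3)*(b - 1)*(b + 3)^2*(b - 2)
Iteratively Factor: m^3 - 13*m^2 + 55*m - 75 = (m - 5)*(m^2 - 8*m + 15) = (m - 5)^2*(m - 3)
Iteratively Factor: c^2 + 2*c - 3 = (c - 1)*(c + 3)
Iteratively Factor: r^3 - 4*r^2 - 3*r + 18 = (r - 3)*(r^2 - r - 6) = (r - 3)*(r + 2)*(r - 3)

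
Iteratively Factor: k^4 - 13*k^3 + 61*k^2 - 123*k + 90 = (k - 5)*(k^3 - 8*k^2 + 21*k - 18) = (k - 5)*(k - 2)*(k^2 - 6*k + 9) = (k - 5)*(k - 3)*(k - 2)*(k - 3)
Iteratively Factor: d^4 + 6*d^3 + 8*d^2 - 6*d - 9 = (d - 1)*(d^3 + 7*d^2 + 15*d + 9) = (d - 1)*(d + 3)*(d^2 + 4*d + 3) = (d - 1)*(d + 1)*(d + 3)*(d + 3)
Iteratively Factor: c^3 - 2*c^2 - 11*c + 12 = (c - 4)*(c^2 + 2*c - 3) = (c - 4)*(c - 1)*(c + 3)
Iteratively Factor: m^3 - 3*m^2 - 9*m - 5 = (m - 5)*(m^2 + 2*m + 1) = (m - 5)*(m + 1)*(m + 1)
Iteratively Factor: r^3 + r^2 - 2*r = (r + 2)*(r^2 - r) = r*(r + 2)*(r - 1)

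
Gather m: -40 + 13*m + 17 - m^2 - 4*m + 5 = -m^2 + 9*m - 18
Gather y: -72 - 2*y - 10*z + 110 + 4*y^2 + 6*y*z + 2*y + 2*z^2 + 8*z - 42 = 4*y^2 + 6*y*z + 2*z^2 - 2*z - 4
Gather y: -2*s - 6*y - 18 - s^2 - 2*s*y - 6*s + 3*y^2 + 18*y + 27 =-s^2 - 8*s + 3*y^2 + y*(12 - 2*s) + 9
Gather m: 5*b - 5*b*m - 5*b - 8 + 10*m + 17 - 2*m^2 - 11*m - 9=-2*m^2 + m*(-5*b - 1)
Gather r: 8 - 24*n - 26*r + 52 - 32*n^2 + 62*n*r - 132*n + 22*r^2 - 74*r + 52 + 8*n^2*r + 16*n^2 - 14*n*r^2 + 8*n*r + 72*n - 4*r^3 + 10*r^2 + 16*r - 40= -16*n^2 - 84*n - 4*r^3 + r^2*(32 - 14*n) + r*(8*n^2 + 70*n - 84) + 72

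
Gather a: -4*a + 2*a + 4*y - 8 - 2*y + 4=-2*a + 2*y - 4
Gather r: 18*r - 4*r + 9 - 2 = 14*r + 7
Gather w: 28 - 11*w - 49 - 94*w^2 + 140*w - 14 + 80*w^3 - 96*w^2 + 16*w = 80*w^3 - 190*w^2 + 145*w - 35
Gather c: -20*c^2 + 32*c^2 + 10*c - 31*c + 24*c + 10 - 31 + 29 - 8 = 12*c^2 + 3*c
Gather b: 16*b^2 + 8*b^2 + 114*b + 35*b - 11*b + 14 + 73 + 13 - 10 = 24*b^2 + 138*b + 90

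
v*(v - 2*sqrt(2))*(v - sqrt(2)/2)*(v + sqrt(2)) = v^4 - 3*sqrt(2)*v^3/2 - 3*v^2 + 2*sqrt(2)*v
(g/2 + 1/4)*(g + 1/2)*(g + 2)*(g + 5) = g^4/2 + 4*g^3 + 69*g^2/8 + 47*g/8 + 5/4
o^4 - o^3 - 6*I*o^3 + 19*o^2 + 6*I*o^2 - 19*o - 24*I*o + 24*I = (o - 1)*(o - 8*I)*(o - I)*(o + 3*I)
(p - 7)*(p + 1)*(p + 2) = p^3 - 4*p^2 - 19*p - 14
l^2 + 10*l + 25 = (l + 5)^2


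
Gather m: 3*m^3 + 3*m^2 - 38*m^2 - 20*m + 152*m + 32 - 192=3*m^3 - 35*m^2 + 132*m - 160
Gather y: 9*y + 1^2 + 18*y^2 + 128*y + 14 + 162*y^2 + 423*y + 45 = 180*y^2 + 560*y + 60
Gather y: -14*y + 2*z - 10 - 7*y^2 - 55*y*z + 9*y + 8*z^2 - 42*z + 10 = -7*y^2 + y*(-55*z - 5) + 8*z^2 - 40*z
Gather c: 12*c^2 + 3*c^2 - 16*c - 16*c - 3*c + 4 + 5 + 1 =15*c^2 - 35*c + 10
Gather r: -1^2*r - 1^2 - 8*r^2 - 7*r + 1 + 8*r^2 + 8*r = 0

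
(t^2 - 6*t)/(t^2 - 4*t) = (t - 6)/(t - 4)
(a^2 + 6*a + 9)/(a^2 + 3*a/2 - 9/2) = 2*(a + 3)/(2*a - 3)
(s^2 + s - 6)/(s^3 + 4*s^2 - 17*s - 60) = (s - 2)/(s^2 + s - 20)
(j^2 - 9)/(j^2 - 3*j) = (j + 3)/j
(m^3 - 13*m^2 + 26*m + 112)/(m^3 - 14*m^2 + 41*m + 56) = (m + 2)/(m + 1)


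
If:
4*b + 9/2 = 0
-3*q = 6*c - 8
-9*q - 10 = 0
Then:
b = -9/8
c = 17/9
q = -10/9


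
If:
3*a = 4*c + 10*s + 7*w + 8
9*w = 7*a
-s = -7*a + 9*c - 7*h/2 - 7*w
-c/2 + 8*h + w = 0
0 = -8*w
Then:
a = 0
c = 128/1341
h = 8/1341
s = -1124/1341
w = 0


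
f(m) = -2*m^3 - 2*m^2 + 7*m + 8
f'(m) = -6*m^2 - 4*m + 7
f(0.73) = 11.27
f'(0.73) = 0.88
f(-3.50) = 44.75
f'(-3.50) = -52.50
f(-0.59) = 3.58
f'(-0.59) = 7.27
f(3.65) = -90.35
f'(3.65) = -87.54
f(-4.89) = 159.81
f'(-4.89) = -116.91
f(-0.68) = 2.94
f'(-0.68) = 6.95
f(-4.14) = 86.66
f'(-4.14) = -79.28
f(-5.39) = 225.35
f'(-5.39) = -145.75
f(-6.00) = 326.00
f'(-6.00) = -185.00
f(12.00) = -3652.00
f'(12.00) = -905.00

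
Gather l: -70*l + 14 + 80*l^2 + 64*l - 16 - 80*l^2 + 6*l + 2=0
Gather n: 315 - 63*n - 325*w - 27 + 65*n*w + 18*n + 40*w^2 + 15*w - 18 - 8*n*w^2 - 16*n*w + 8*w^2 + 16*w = n*(-8*w^2 + 49*w - 45) + 48*w^2 - 294*w + 270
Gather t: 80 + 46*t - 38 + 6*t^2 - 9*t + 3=6*t^2 + 37*t + 45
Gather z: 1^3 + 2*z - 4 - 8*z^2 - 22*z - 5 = -8*z^2 - 20*z - 8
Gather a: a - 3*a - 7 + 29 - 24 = -2*a - 2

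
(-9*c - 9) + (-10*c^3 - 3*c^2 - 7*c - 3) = -10*c^3 - 3*c^2 - 16*c - 12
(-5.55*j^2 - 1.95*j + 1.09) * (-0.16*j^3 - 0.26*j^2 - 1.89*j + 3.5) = 0.888*j^5 + 1.755*j^4 + 10.8221*j^3 - 16.0229*j^2 - 8.8851*j + 3.815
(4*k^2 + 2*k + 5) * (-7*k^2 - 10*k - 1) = -28*k^4 - 54*k^3 - 59*k^2 - 52*k - 5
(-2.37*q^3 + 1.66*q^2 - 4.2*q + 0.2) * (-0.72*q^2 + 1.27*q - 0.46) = 1.7064*q^5 - 4.2051*q^4 + 6.2224*q^3 - 6.2416*q^2 + 2.186*q - 0.092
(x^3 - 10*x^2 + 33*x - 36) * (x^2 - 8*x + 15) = x^5 - 18*x^4 + 128*x^3 - 450*x^2 + 783*x - 540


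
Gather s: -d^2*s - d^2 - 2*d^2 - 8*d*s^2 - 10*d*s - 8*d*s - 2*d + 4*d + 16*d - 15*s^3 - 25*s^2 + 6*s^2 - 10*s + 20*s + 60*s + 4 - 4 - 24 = -3*d^2 + 18*d - 15*s^3 + s^2*(-8*d - 19) + s*(-d^2 - 18*d + 70) - 24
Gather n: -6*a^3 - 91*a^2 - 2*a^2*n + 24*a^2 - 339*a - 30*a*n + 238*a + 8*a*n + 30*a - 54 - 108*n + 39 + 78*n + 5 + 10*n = -6*a^3 - 67*a^2 - 71*a + n*(-2*a^2 - 22*a - 20) - 10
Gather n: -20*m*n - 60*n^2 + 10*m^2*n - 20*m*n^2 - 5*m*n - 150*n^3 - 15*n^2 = -150*n^3 + n^2*(-20*m - 75) + n*(10*m^2 - 25*m)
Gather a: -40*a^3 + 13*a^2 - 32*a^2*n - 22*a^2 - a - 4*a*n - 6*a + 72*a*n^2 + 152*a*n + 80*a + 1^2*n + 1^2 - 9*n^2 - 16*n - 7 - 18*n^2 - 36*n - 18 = -40*a^3 + a^2*(-32*n - 9) + a*(72*n^2 + 148*n + 73) - 27*n^2 - 51*n - 24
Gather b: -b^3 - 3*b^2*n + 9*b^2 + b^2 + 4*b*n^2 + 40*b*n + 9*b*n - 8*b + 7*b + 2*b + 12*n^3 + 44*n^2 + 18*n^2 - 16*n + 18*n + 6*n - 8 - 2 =-b^3 + b^2*(10 - 3*n) + b*(4*n^2 + 49*n + 1) + 12*n^3 + 62*n^2 + 8*n - 10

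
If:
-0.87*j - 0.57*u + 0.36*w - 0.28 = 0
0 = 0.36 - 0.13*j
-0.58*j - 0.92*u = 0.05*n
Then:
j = 2.77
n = 54.6871794871795 - 11.6210526315789*w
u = 0.631578947368421*w - 4.71794871794872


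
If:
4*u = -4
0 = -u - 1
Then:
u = -1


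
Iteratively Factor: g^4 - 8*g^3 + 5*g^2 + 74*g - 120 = (g - 2)*(g^3 - 6*g^2 - 7*g + 60) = (g - 5)*(g - 2)*(g^2 - g - 12) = (g - 5)*(g - 2)*(g + 3)*(g - 4)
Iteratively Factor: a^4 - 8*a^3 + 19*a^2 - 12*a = (a)*(a^3 - 8*a^2 + 19*a - 12) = a*(a - 3)*(a^2 - 5*a + 4) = a*(a - 3)*(a - 1)*(a - 4)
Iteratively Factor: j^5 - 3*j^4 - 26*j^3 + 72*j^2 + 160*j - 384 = (j - 4)*(j^4 + j^3 - 22*j^2 - 16*j + 96) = (j - 4)*(j - 2)*(j^3 + 3*j^2 - 16*j - 48) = (j - 4)^2*(j - 2)*(j^2 + 7*j + 12) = (j - 4)^2*(j - 2)*(j + 4)*(j + 3)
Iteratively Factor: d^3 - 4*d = (d)*(d^2 - 4) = d*(d + 2)*(d - 2)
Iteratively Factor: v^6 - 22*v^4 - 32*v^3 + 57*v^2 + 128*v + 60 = (v - 5)*(v^5 + 5*v^4 + 3*v^3 - 17*v^2 - 28*v - 12) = (v - 5)*(v - 2)*(v^4 + 7*v^3 + 17*v^2 + 17*v + 6) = (v - 5)*(v - 2)*(v + 1)*(v^3 + 6*v^2 + 11*v + 6) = (v - 5)*(v - 2)*(v + 1)*(v + 2)*(v^2 + 4*v + 3) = (v - 5)*(v - 2)*(v + 1)^2*(v + 2)*(v + 3)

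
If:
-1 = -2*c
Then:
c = 1/2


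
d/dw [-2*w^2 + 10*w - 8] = 10 - 4*w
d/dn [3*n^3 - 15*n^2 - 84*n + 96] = 9*n^2 - 30*n - 84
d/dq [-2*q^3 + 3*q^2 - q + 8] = -6*q^2 + 6*q - 1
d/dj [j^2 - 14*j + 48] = 2*j - 14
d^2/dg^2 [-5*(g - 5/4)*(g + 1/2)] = -10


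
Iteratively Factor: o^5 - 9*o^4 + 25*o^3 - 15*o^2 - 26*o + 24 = (o + 1)*(o^4 - 10*o^3 + 35*o^2 - 50*o + 24) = (o - 3)*(o + 1)*(o^3 - 7*o^2 + 14*o - 8) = (o - 3)*(o - 1)*(o + 1)*(o^2 - 6*o + 8) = (o - 3)*(o - 2)*(o - 1)*(o + 1)*(o - 4)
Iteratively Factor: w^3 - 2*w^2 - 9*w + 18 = (w - 3)*(w^2 + w - 6) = (w - 3)*(w + 3)*(w - 2)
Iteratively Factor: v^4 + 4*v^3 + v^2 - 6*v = (v)*(v^3 + 4*v^2 + v - 6) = v*(v + 2)*(v^2 + 2*v - 3) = v*(v - 1)*(v + 2)*(v + 3)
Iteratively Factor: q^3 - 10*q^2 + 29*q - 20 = (q - 1)*(q^2 - 9*q + 20) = (q - 4)*(q - 1)*(q - 5)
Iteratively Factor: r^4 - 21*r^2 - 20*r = (r - 5)*(r^3 + 5*r^2 + 4*r) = r*(r - 5)*(r^2 + 5*r + 4) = r*(r - 5)*(r + 4)*(r + 1)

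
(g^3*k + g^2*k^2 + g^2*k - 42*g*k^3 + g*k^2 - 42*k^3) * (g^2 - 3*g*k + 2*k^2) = g^5*k - 2*g^4*k^2 + g^4*k - 43*g^3*k^3 - 2*g^3*k^2 + 128*g^2*k^4 - 43*g^2*k^3 - 84*g*k^5 + 128*g*k^4 - 84*k^5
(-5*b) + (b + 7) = 7 - 4*b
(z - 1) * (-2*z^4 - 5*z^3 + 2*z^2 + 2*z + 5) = -2*z^5 - 3*z^4 + 7*z^3 + 3*z - 5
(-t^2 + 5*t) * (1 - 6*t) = 6*t^3 - 31*t^2 + 5*t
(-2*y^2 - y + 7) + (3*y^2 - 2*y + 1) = y^2 - 3*y + 8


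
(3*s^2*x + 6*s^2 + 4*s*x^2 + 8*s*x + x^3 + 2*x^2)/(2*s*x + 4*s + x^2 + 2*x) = (3*s^2 + 4*s*x + x^2)/(2*s + x)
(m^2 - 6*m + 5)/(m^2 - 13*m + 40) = (m - 1)/(m - 8)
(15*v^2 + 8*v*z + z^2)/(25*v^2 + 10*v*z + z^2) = (3*v + z)/(5*v + z)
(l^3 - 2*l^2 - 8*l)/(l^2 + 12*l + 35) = l*(l^2 - 2*l - 8)/(l^2 + 12*l + 35)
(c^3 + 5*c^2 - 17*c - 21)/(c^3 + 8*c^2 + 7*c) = (c - 3)/c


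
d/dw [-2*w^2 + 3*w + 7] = 3 - 4*w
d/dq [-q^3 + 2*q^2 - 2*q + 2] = -3*q^2 + 4*q - 2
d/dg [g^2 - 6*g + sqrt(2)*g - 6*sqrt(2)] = 2*g - 6 + sqrt(2)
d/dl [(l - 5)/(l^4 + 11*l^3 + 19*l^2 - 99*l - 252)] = (l^4 + 11*l^3 + 19*l^2 - 99*l - (l - 5)*(4*l^3 + 33*l^2 + 38*l - 99) - 252)/(l^4 + 11*l^3 + 19*l^2 - 99*l - 252)^2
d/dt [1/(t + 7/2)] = -4/(2*t + 7)^2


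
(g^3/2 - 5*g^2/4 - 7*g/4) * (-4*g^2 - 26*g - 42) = -2*g^5 - 8*g^4 + 37*g^3/2 + 98*g^2 + 147*g/2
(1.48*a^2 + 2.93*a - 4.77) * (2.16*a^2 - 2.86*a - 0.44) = 3.1968*a^4 + 2.096*a^3 - 19.3342*a^2 + 12.353*a + 2.0988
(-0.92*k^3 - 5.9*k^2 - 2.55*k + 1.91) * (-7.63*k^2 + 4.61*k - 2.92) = 7.0196*k^5 + 40.7758*k^4 - 5.05610000000001*k^3 - 9.1008*k^2 + 16.2511*k - 5.5772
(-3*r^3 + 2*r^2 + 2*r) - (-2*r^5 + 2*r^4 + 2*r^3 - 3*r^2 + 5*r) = 2*r^5 - 2*r^4 - 5*r^3 + 5*r^2 - 3*r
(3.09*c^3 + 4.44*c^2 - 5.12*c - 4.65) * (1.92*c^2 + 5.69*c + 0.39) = 5.9328*c^5 + 26.1069*c^4 + 16.6383*c^3 - 36.3292*c^2 - 28.4553*c - 1.8135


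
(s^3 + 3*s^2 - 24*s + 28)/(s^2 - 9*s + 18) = (s^3 + 3*s^2 - 24*s + 28)/(s^2 - 9*s + 18)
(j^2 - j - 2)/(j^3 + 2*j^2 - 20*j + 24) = (j + 1)/(j^2 + 4*j - 12)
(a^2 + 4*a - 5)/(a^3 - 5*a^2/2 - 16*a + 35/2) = 2*(a + 5)/(2*a^2 - 3*a - 35)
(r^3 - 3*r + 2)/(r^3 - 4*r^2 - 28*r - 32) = (r^2 - 2*r + 1)/(r^2 - 6*r - 16)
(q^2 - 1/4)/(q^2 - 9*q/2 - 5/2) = (q - 1/2)/(q - 5)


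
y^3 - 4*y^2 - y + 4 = (y - 4)*(y - 1)*(y + 1)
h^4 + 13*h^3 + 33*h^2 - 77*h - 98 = (h - 2)*(h + 1)*(h + 7)^2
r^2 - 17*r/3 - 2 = (r - 6)*(r + 1/3)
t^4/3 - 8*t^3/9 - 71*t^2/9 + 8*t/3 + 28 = (t/3 + 1)*(t - 6)*(t - 2)*(t + 7/3)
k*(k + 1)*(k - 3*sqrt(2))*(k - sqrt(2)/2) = k^4 - 7*sqrt(2)*k^3/2 + k^3 - 7*sqrt(2)*k^2/2 + 3*k^2 + 3*k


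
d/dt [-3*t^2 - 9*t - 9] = -6*t - 9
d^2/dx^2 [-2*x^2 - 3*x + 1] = -4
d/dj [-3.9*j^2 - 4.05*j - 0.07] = -7.8*j - 4.05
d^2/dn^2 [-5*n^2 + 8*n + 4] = -10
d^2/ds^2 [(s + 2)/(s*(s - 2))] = 2*(s^3 + 6*s^2 - 12*s + 8)/(s^3*(s^3 - 6*s^2 + 12*s - 8))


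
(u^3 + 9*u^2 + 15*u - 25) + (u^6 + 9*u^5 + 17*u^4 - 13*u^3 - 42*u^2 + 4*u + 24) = u^6 + 9*u^5 + 17*u^4 - 12*u^3 - 33*u^2 + 19*u - 1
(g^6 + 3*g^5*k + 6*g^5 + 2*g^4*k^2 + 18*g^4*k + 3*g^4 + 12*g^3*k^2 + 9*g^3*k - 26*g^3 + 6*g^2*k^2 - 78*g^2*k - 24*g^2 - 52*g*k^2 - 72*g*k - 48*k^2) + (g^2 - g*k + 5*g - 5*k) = g^6 + 3*g^5*k + 6*g^5 + 2*g^4*k^2 + 18*g^4*k + 3*g^4 + 12*g^3*k^2 + 9*g^3*k - 26*g^3 + 6*g^2*k^2 - 78*g^2*k - 23*g^2 - 52*g*k^2 - 73*g*k + 5*g - 48*k^2 - 5*k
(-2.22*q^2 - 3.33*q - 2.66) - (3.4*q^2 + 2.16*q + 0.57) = -5.62*q^2 - 5.49*q - 3.23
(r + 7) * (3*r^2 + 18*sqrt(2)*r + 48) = 3*r^3 + 21*r^2 + 18*sqrt(2)*r^2 + 48*r + 126*sqrt(2)*r + 336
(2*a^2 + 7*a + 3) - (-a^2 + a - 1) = 3*a^2 + 6*a + 4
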